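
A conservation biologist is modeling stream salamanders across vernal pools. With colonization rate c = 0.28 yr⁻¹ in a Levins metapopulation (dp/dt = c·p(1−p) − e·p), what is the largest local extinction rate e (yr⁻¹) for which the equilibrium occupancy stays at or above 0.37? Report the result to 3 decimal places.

1 − e/c ≥ 0.37 ⇒ e ≤ c(1 − 0.37) = 0.28 × 0.6300.
e_max = 0.1764.

0.176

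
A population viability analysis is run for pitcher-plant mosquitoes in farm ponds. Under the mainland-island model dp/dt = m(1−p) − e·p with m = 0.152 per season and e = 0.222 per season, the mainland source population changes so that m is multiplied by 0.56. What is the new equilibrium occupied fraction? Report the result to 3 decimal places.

Before: p* = 0.152/(0.152+0.222) = 0.4064.
After: m = 0.08512, e = 0.222; p* = 0.08512/0.3071 = 0.2772.

0.277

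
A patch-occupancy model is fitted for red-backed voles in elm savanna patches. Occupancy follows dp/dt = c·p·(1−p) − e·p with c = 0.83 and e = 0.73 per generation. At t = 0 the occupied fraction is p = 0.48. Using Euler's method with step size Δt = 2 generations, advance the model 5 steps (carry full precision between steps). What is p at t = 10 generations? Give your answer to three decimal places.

Update rule: p ← p + [c·p·(1−p) − e·p]·Δt with Δt = 2.
t = 2: p = 0.48000 + (-0.28646) = 0.19354
t = 4: p = 0.19354 + (-0.02347) = 0.17007
t = 6: p = 0.17007 + (-0.01400) = 0.15607
t = 8: p = 0.15607 + (-0.00922) = 0.14685
t = 10: p = 0.14685 + (-0.00643) = 0.14042

0.140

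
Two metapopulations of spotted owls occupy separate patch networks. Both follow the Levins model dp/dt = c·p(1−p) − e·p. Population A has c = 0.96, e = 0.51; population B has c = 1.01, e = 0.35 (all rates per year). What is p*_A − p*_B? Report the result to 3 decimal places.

A: p*_A = 1 − 0.51/0.96 = 0.4688.
B: p*_B = 1 − 0.35/1.01 = 0.6535.
p*_A − p*_B = 0.4688 − 0.6535 = -0.1847.

-0.185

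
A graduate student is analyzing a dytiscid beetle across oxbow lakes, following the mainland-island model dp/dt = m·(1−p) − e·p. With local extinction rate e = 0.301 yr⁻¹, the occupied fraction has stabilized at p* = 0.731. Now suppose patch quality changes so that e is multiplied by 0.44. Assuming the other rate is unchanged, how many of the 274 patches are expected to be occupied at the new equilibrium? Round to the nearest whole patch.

236

Balance m(1−p*) = e·p* gives m = e·p*/(1−p*) = 0.301×0.73100/0.26900 = 0.81796.
New p* = m/(m+e) = 0.81796/(0.81796+0.13244) = 0.86065.
Expected occupied = 274 × 0.86065 = 235.82 ≈ 236.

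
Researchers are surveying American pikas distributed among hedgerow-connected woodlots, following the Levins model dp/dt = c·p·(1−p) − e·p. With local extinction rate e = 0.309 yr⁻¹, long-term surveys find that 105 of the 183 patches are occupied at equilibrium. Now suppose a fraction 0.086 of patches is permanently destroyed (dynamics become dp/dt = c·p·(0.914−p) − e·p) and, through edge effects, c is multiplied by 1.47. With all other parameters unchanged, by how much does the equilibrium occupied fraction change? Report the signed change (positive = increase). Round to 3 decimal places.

Observed p* = 105/183 = 0.57377.
Balance c(1−p*) = e gives c = e/(1 − 0.57377) = 0.309/0.42623 = 0.72496.
New p* = 0.914 − e/c = 0.914 − 0.30900/1.06569 = 0.62405.
Δp* = 0.62405 − 0.57377 = +0.05028.

0.050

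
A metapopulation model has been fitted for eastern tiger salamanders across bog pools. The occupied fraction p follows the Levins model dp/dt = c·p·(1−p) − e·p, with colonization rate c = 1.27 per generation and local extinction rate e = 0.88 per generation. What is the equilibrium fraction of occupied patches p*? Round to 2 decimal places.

0.31

Setting dp/dt = 0 and dividing through by p* gives c·(1−p*) = e.
So p* = 1 − e/c = 1 − 0.88/1.27 = 1 − 0.6929 = 0.3071.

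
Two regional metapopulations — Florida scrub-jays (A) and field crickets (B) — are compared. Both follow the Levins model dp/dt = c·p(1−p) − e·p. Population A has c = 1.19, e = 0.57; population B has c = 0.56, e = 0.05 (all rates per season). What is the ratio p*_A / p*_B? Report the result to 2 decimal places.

A: p*_A = 1 − 0.57/1.19 = 0.5210.
B: p*_B = 1 − 0.05/0.56 = 0.9107.
p*_A / p*_B = 0.5210/0.9107 = 0.5721.

0.57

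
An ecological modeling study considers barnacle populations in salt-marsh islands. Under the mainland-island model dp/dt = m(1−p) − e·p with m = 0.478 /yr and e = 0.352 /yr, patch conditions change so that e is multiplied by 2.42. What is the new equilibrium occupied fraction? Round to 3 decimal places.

Before: p* = 0.478/(0.478+0.352) = 0.5759.
After: m = 0.478, e = 0.85184; p* = 0.478/1.3298 = 0.3594.

0.359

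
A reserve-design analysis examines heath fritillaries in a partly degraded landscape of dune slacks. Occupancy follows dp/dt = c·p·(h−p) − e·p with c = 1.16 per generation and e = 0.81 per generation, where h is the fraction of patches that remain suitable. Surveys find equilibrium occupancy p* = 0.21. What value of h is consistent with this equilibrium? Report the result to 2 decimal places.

At equilibrium c(h−p*) = e, so h = p* + e/c.
h = 0.21 + 0.81/1.16 = 0.21 + 0.6983 = 0.9083.

0.91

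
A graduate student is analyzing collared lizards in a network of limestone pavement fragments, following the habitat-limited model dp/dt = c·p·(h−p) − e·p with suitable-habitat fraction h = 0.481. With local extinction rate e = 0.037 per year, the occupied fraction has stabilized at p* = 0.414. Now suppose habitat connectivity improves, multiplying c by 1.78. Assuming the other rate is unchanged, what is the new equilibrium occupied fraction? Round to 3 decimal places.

Balance c(h−p*) = e gives c = e/(0.481 − 0.41400) = 0.037/0.06700 = 0.55224.
New p* = 0.481 − e/c = 0.481 − 0.03700/0.98299 = 0.44336.

0.443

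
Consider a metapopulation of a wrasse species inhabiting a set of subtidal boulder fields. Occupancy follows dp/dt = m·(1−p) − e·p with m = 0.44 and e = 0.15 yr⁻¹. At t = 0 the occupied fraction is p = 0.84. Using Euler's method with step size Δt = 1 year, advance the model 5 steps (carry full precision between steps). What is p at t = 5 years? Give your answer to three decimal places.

Update rule: p ← p + [m·(1−p) − e·p]·Δt with Δt = 1.
t = 1: p = 0.84000 + (-0.05560) = 0.78440
t = 2: p = 0.78440 + (-0.02280) = 0.76160
t = 3: p = 0.76160 + (-0.00935) = 0.75226
t = 4: p = 0.75226 + (-0.00383) = 0.74843
t = 5: p = 0.74843 + (-0.00157) = 0.74685

0.747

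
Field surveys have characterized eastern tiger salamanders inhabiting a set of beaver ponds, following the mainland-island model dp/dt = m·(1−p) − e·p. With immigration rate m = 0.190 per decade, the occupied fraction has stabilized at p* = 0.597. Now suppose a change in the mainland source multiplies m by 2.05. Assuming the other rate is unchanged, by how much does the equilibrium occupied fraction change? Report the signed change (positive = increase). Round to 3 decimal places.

0.155

Balance m(1−p*) = e·p* gives e = m(1−p*)/p* = 0.190×0.40300/0.59700 = 0.12826.
New p* = m/(m+e) = 0.38950/(0.38950+0.12826) = 0.75228.
Δp* = 0.75228 − 0.59700 = +0.15528.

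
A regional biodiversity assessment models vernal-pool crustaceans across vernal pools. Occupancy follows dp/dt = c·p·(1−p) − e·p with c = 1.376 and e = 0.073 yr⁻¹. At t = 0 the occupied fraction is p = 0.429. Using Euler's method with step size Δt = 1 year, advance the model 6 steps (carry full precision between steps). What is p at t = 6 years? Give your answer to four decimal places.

Update rule: p ← p + [c·p·(1−p) − e·p]·Δt with Δt = 1.
step 1: Δp = +0.30575, p = 0.73475
step 2: Δp = +0.21454, p = 0.94928
step 3: Δp = -0.00305, p = 0.94623
step 4: Δp = +0.00093, p = 0.94716
step 5: Δp = -0.00028, p = 0.94688
step 6: Δp = +0.00009, p = 0.94697

0.9470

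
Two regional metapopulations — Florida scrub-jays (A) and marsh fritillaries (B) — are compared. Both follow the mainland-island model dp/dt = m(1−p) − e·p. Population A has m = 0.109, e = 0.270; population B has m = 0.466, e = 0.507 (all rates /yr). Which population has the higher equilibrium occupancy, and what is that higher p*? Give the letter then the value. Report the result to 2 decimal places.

A: p*_A = m/(m+e) = 0.109/0.3790 = 0.2876.
B: p*_B = 0.466/0.9730 = 0.4789.
B is higher at 0.4789.

B, 0.48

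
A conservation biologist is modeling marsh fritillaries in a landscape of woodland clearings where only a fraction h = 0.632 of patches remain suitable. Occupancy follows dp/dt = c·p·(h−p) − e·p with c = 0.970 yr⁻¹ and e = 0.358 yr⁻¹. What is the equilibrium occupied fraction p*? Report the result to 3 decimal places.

Setting dp/dt = 0 and dividing by p* gives c·(h−p*) = e.
So p* = h − e/c = 0.632 − 0.358/0.970 = 0.632 − 0.3691 = 0.2629.

0.263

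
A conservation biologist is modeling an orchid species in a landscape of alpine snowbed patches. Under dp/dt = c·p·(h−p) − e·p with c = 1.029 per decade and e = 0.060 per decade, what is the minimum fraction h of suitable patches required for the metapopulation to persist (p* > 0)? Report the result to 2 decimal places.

p* = h − e/c is positive only when h > e/c.
h_min = e/c = 0.060/1.029 = 0.0583.

0.06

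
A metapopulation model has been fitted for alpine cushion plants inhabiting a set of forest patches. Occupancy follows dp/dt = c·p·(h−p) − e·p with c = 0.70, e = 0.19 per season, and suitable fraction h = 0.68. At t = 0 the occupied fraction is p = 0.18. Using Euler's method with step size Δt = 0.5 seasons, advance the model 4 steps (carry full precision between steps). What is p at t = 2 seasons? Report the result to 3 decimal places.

0.238

Update rule: p ← p + [c·p·(h−p) − e·p]·Δt with Δt = 0.5.
step 1: Δp = +0.01440, p = 0.19440
step 2: Δp = +0.01457, p = 0.20897
step 3: Δp = +0.01460, p = 0.22357
step 4: Δp = +0.01448, p = 0.23805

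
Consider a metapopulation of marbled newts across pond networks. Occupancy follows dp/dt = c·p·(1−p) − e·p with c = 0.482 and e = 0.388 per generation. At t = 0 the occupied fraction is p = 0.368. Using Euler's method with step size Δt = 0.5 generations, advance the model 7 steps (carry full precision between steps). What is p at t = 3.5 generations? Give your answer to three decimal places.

Update rule: p ← p + [c·p·(1−p) − e·p]·Δt with Δt = 0.5.
step 1: Δp = -0.01534, p = 0.35266
step 2: Δp = -0.01340, p = 0.33926
step 3: Δp = -0.01179, p = 0.32747
step 4: Δp = -0.01045, p = 0.31702
step 5: Δp = -0.00932, p = 0.30769
step 6: Δp = -0.00836, p = 0.29934
step 7: Δp = -0.00753, p = 0.29181

0.292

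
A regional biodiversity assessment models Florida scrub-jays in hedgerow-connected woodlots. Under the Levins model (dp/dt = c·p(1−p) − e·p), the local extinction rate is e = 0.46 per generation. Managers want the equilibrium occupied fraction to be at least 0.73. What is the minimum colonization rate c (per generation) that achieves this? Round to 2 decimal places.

1.70

p* = 1 − e/c ≥ 0.73 requires e/c ≤ 0.2700, i.e. c ≥ e/0.2700.
c_min = 0.46/0.2700 = 1.7037.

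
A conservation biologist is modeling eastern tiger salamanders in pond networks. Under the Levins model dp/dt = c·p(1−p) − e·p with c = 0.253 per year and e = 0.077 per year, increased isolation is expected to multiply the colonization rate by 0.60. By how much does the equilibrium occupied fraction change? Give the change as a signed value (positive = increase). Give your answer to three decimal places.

Before: p* = 1 − 0.077/0.253 = 0.6957.
After the change, c = 0.1518, e = 0.077, so p* = 1 − 0.077/0.1518 = 0.4928.
Δp* = 0.4928 − 0.6957 = -0.2029.

-0.203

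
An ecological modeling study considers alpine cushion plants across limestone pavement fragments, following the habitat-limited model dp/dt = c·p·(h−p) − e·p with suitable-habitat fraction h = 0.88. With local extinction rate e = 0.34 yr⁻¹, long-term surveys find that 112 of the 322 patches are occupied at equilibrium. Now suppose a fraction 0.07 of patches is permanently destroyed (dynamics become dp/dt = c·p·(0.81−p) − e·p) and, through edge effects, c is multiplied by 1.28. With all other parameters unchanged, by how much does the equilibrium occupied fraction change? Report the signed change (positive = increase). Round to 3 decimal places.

0.046

Observed p* = 112/322 = 0.34783.
Balance c(h−p*) = e gives c = e/(0.88 − 0.34783) = 0.34/0.53217 = 0.63889.
New p* = 0.81 − e/c = 0.81 − 0.34000/0.81778 = 0.39424.
Δp* = 0.39424 − 0.34783 = +0.04641.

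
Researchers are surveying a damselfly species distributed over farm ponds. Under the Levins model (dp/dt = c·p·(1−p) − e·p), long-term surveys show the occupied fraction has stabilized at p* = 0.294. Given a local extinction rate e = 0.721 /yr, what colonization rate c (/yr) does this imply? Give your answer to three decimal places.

At equilibrium c(1−p*) = e, so c = e/(1−p*).
c = 0.721/(1 − 0.294) = 0.721/0.7060 = 1.0212.

1.021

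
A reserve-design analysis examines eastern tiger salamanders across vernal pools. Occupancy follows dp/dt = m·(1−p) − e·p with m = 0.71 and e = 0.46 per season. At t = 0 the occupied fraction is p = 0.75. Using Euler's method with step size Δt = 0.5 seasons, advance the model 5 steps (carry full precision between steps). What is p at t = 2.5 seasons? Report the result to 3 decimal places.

Update rule: p ← p + [m·(1−p) − e·p]·Δt with Δt = 0.5.
  1  |  dp/dt·Δt = -0.083750  |  p_1 = 0.666250
  2  |  dp/dt·Δt = -0.034756  |  p_2 = 0.631494
  3  |  dp/dt·Δt = -0.014424  |  p_3 = 0.617070
  4  |  dp/dt·Δt = -0.005986  |  p_4 = 0.611084
  5  |  dp/dt·Δt = -0.002484  |  p_5 = 0.608600

0.609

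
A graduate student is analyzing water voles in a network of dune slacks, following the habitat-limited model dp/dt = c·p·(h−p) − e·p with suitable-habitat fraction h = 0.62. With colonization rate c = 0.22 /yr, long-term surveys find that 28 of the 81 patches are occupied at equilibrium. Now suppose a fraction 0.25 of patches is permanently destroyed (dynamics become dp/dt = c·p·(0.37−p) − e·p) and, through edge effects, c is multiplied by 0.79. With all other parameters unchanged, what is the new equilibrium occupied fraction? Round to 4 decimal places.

Observed p* = 28/81 = 0.34568.
Balance c(h−p*) = e gives e = 0.22×(0.62 − 0.34568) = 0.06035.
New p* = 0.37 − e/c = 0.37 − 0.06035/0.17380 = 0.02276.

0.0228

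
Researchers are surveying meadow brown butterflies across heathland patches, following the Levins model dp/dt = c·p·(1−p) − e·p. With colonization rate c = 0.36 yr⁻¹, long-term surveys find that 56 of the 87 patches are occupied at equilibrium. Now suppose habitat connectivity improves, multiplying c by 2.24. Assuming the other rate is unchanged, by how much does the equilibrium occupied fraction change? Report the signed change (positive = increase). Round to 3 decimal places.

0.197

Observed p* = 56/87 = 0.64368.
Balance c(1−p*) = e gives e = 0.36×(1 − 0.64368) = 0.12828.
New p* = 1 − e/c = 1 − 0.12828/0.80640 = 0.84092.
Δp* = 0.84092 − 0.64368 = +0.19724.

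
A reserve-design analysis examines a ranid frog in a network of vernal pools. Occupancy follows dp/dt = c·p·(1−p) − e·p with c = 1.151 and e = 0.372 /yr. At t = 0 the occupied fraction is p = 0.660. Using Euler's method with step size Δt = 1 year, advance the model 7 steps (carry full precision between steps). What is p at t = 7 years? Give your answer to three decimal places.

Update rule: p ← p + [c·p·(1−p) − e·p]·Δt with Δt = 1.
  1  |  dp/dt·Δt = +0.012764  |  p_1 = 0.672764
  2  |  dp/dt·Δt = +0.003127  |  p_2 = 0.675892
  3  |  dp/dt·Δt = +0.000709  |  p_3 = 0.676600
  4  |  dp/dt·Δt = +0.000158  |  p_4 = 0.676758
  5  |  dp/dt·Δt = +0.000035  |  p_5 = 0.676793
  6  |  dp/dt·Δt = +0.000008  |  p_6 = 0.676801
  7  |  dp/dt·Δt = +0.000002  |  p_7 = 0.676802

0.677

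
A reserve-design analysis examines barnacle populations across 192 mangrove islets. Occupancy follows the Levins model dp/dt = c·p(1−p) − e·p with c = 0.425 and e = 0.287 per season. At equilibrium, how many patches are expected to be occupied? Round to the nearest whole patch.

p* = 1 − e/c = 1 − 0.287/0.425 = 0.3247.
Expected occupied patches = N × p* = 192 × 0.3247 = 62.34 ≈ 62.

62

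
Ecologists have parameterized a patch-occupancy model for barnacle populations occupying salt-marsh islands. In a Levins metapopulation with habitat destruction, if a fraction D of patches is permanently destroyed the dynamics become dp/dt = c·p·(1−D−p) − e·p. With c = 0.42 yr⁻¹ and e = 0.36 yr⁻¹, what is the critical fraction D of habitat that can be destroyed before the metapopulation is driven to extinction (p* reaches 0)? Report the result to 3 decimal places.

0.143

The nontrivial equilibrium is p* = (1−D) − e/c; extinction occurs when this hits zero.
So D_crit = 1 − e/c = 1 − 0.36/0.42 = 1 − 0.8571 = 0.1429.
Note this equals the original equilibrium occupancy — the Levins extinction-debt result.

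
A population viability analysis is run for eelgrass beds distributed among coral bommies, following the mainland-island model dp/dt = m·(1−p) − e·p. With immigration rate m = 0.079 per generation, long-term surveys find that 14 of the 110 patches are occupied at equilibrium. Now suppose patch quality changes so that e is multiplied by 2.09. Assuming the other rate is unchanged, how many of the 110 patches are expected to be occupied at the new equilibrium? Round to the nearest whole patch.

7

Observed p* = 14/110 = 0.12727.
Balance m(1−p*) = e·p* gives e = m(1−p*)/p* = 0.079×0.87273/0.12727 = 0.54173.
New p* = m/(m+e) = 0.07900/(0.07900+1.13222) = 0.06522.
Expected occupied = 110 × 0.06522 = 7.17 ≈ 7.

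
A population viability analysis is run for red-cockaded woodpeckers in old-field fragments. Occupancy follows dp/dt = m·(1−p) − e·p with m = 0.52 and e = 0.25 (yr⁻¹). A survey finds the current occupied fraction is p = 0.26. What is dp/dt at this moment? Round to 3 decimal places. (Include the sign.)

0.320

Colonization term: m·(1−p) = 0.52×0.7400 = 0.38480.
Extinction term: e·p = 0.06500.
dp/dt = 0.38480 − 0.06500 = 0.31980.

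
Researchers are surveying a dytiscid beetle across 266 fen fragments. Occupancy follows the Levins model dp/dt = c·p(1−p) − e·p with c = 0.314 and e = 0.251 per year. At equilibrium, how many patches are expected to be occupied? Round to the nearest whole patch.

p* = 1 − e/c = 1 − 0.251/0.314 = 0.2006.
Expected occupied patches = N × p* = 266 × 0.2006 = 53.37 ≈ 53.

53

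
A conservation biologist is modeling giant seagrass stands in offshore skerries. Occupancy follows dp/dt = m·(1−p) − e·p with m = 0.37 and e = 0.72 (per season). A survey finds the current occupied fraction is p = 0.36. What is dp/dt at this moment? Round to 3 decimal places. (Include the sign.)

-0.022

Colonization term: m·(1−p) = 0.37×0.6400 = 0.23680.
Extinction term: e·p = 0.25920.
dp/dt = 0.23680 − 0.25920 = -0.02240.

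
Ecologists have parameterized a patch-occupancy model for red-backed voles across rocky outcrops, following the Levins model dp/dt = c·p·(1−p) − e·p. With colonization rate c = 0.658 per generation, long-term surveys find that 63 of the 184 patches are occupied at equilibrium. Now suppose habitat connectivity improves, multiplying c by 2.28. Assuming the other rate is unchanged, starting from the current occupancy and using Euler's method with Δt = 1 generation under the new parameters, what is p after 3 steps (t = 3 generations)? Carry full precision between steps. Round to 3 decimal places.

Observed p* = 63/184 = 0.34239.
Balance c(1−p*) = e gives e = 0.658×(1 − 0.34239) = 0.43271.
Starting from p₀ = 0.34239; update p ← p + (dp/dt)·Δt with the new parameters.
p: 0.34239 → 0.53203  (Δp = +0.18964)
p: 0.53203 → 0.67534  (Δp = +0.14331)
p: 0.67534 → 0.71205  (Δp = +0.03671)

0.712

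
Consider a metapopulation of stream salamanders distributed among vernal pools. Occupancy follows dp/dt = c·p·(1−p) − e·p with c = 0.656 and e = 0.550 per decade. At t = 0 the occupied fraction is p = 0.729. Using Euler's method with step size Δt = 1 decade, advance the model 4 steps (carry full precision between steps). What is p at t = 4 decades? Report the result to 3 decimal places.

Update rule: p ← p + [c·p·(1−p) − e·p]·Δt with Δt = 1.
step 1: Δp = -0.27135, p = 0.45765
step 2: Δp = -0.08888, p = 0.36877
step 3: Δp = -0.05012, p = 0.31865
step 4: Δp = -0.03283, p = 0.28582

0.286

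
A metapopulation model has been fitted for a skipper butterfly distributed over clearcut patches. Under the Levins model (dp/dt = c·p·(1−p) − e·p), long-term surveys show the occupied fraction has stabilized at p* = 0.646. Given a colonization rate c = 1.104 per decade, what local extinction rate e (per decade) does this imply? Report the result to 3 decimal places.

At equilibrium c(1−p*) = e.
e = 1.104 × (1 − 0.646) = 1.104 × 0.3540 = 0.3908.

0.391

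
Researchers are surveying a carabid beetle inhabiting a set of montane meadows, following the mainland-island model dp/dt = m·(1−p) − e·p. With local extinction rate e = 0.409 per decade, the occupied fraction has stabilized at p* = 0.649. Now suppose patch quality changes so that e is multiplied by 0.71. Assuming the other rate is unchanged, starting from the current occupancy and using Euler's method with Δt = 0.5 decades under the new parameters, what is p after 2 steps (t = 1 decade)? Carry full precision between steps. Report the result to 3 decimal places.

0.706

Balance m(1−p*) = e·p* gives m = e·p*/(1−p*) = 0.409×0.64900/0.35100 = 0.75624.
Starting from p₀ = 0.64900; update p ← p + (dp/dt)·Δt with the new parameters.
p: 0.64900 → 0.68749  (Δp = +0.03849)
p: 0.68749 → 0.70584  (Δp = +0.01835)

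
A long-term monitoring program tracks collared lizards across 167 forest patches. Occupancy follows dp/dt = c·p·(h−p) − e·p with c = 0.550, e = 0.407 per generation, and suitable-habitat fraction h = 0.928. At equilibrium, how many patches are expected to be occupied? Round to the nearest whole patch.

p* = h − e/c = 0.928 − 0.7400 = 0.1880.
Expected occupied patches = N × p* = 167 × 0.1880 = 31.40 ≈ 31.

31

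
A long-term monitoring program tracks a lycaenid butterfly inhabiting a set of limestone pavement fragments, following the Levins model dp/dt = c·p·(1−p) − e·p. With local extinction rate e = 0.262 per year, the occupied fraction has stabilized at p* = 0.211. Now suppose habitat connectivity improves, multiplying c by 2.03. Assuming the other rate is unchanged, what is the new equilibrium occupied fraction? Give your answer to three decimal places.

0.611

Balance c(1−p*) = e gives c = e/(1 − 0.21100) = 0.262/0.78900 = 0.33207.
New p* = 1 − e/c = 1 − 0.26200/0.67410 = 0.61133.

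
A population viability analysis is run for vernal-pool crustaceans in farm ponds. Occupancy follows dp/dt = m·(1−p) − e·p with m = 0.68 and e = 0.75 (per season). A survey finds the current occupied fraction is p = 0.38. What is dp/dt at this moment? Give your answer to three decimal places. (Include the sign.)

0.137

Colonization term: m·(1−p) = 0.68×0.6200 = 0.42160.
Extinction term: e·p = 0.28500.
dp/dt = 0.42160 − 0.28500 = 0.13660.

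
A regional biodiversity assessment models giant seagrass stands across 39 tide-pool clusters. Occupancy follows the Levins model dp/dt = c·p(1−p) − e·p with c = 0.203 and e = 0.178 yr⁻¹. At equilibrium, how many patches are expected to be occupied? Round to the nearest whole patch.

p* = 1 − e/c = 1 − 0.178/0.203 = 0.1232.
Expected occupied patches = N × p* = 39 × 0.1232 = 4.80 ≈ 5.

5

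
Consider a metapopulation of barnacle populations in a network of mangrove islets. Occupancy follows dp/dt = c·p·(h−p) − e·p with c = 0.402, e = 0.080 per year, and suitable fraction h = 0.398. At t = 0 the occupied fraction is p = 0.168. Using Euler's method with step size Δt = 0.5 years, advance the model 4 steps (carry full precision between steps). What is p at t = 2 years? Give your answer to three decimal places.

0.172

Update rule: p ← p + [c·p·(h−p) − e·p]·Δt with Δt = 0.5.
t = 0.5: p = 0.16800 + (+0.00105) = 0.16905
t = 1: p = 0.16905 + (+0.00102) = 0.17006
t = 1.5: p = 0.17006 + (+0.00099) = 0.17105
t = 2: p = 0.17105 + (+0.00096) = 0.17201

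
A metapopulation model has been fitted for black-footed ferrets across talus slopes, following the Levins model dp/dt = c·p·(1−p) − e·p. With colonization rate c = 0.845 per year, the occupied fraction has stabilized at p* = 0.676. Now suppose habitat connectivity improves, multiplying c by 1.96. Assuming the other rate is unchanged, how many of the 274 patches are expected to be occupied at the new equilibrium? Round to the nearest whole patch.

229

Balance c(1−p*) = e gives e = 0.845×(1 − 0.67600) = 0.27378.
New p* = 1 − e/c = 1 − 0.27378/1.65620 = 0.83469.
Expected occupied = 274 × 0.83469 = 228.71 ≈ 229.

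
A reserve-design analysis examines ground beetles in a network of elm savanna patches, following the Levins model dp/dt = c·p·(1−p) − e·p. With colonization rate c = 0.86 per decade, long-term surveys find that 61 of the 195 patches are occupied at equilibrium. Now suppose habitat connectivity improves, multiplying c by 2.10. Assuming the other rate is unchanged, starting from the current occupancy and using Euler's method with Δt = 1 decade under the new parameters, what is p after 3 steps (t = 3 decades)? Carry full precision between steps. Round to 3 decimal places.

0.675

Observed p* = 61/195 = 0.31282.
Balance c(1−p*) = e gives e = 0.86×(1 − 0.31282) = 0.59097.
Starting from p₀ = 0.31282; update p ← p + (dp/dt)·Δt with the new parameters.
step 1: Δp = +0.20336, p = 0.51618
step 2: Δp = +0.14598, p = 0.66216
step 3: Δp = +0.01269, p = 0.67485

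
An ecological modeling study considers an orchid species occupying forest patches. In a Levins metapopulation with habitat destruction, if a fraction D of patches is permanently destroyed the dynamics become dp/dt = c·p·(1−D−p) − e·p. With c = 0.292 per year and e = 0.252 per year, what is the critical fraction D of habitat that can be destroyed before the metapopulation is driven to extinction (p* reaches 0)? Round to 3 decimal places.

The nontrivial equilibrium is p* = (1−D) − e/c; extinction occurs when this hits zero.
So D_crit = 1 − e/c = 1 − 0.252/0.292 = 1 − 0.8630 = 0.1370.
Note this equals the original equilibrium occupancy — the Levins extinction-debt result.

0.137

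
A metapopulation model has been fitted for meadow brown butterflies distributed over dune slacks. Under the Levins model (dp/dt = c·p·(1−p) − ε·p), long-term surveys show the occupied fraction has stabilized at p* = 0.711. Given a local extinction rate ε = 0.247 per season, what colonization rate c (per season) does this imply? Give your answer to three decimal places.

0.855

At equilibrium c(1−p*) = ε, so c = ε/(1−p*).
c = 0.247/(1 − 0.711) = 0.247/0.2890 = 0.8547.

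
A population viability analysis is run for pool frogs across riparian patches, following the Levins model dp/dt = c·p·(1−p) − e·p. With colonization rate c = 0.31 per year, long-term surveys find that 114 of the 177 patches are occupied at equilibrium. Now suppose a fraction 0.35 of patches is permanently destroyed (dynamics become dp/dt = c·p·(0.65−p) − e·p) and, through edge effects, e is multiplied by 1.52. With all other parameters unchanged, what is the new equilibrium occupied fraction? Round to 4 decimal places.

Observed p* = 114/177 = 0.64407.
Balance c(1−p*) = e gives e = 0.31×(1 − 0.64407) = 0.11034.
New p* = 0.65 − e/c = 0.65 − 0.16772/0.31000 = 0.10897.

0.1090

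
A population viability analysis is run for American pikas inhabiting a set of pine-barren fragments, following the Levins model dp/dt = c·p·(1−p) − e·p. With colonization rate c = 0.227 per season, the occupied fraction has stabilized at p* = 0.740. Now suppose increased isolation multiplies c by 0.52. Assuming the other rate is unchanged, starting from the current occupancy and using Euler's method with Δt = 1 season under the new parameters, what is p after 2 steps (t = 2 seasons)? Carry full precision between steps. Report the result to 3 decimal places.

0.700

Balance c(1−p*) = e gives e = 0.227×(1 − 0.74000) = 0.05902.
Starting from p₀ = 0.74000; update p ← p + (dp/dt)·Δt with the new parameters.
p: 0.74000 → 0.71904  (Δp = -0.02096)
p: 0.71904 → 0.70045  (Δp = -0.01859)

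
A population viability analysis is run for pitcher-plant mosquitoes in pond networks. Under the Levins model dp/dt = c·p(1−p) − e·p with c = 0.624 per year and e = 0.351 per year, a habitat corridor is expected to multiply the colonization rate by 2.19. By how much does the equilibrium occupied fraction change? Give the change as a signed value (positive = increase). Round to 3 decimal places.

Before: p* = 1 − 0.351/0.624 = 0.4375.
After the change, c = 1.36656, e = 0.351, so p* = 1 − 0.351/1.36656 = 0.7432.
Δp* = 0.7432 − 0.4375 = +0.3057.

0.306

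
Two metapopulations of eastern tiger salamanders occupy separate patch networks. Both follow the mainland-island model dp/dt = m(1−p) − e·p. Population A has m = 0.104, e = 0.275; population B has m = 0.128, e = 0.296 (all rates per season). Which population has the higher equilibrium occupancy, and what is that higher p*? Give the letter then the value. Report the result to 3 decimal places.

B, 0.302

A: p*_A = m/(m+e) = 0.104/0.3790 = 0.2744.
B: p*_B = 0.128/0.4240 = 0.3019.
B is higher at 0.3019.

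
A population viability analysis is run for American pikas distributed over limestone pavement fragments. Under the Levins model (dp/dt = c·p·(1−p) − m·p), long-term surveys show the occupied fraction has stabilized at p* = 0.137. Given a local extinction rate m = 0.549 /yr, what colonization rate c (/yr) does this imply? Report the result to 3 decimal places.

0.636

At equilibrium c(1−p*) = m, so c = m/(1−p*).
c = 0.549/(1 − 0.137) = 0.549/0.8630 = 0.6362.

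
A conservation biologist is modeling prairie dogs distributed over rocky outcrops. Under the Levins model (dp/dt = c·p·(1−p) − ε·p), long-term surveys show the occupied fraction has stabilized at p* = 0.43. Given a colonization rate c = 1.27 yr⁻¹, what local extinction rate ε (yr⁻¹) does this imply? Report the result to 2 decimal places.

0.72

At equilibrium c(1−p*) = ε.
ε = 1.27 × (1 − 0.43) = 1.27 × 0.5700 = 0.7239.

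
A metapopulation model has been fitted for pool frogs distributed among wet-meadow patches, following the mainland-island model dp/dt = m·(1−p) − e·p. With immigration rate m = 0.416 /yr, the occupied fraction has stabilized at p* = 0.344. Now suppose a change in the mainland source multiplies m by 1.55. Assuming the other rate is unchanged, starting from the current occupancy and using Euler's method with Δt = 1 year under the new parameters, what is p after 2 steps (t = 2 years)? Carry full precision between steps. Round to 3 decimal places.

0.428

Balance m(1−p*) = e·p* gives e = m(1−p*)/p* = 0.416×0.65600/0.34400 = 0.79330.
Starting from p₀ = 0.34400; update p ← p + (dp/dt)·Δt with the new parameters.
  1  |  dp/dt·Δt = +0.150093  |  p_1 = 0.494093
  2  |  dp/dt·Δt = -0.065756  |  p_2 = 0.428337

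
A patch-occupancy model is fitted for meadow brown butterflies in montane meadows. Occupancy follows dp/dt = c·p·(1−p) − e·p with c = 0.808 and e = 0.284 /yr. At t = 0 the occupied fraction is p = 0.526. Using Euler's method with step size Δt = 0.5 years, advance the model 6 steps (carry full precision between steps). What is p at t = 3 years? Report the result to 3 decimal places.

Update rule: p ← p + [c·p·(1−p) − e·p]·Δt with Δt = 0.5.
step 1: Δp = +0.02603, p = 0.55203
step 2: Δp = +0.02152, p = 0.57355
step 3: Δp = +0.01737, p = 0.59092
step 4: Δp = +0.01375, p = 0.60467
step 5: Δp = +0.01071, p = 0.61538
step 6: Δp = +0.00824, p = 0.62362

0.624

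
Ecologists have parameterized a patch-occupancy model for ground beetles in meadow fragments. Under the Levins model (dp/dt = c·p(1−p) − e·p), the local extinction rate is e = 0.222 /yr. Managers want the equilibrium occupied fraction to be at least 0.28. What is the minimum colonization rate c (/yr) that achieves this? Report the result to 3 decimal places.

p* = 1 − e/c ≥ 0.28 requires e/c ≤ 0.7200, i.e. c ≥ e/0.7200.
c_min = 0.222/0.7200 = 0.3083.

0.308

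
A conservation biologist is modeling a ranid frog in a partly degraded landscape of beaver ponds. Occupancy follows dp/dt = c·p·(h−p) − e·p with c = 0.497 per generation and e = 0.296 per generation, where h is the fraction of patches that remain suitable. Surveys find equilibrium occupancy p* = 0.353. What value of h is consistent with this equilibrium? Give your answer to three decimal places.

At equilibrium c(h−p*) = e, so h = p* + e/c.
h = 0.353 + 0.296/0.497 = 0.353 + 0.5956 = 0.9486.

0.949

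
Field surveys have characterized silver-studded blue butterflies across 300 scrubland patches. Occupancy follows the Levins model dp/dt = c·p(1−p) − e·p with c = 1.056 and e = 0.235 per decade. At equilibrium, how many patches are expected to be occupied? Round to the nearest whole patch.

233

p* = 1 − e/c = 1 − 0.235/1.056 = 0.7775.
Expected occupied patches = N × p* = 300 × 0.7775 = 233.24 ≈ 233.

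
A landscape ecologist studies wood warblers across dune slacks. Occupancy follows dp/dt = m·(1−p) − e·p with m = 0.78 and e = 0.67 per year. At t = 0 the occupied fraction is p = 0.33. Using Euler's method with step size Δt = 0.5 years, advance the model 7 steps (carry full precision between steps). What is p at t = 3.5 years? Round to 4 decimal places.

0.5379

Update rule: p ← p + [m·(1−p) − e·p]·Δt with Δt = 0.5.
step 1: Δp = +0.15075, p = 0.48075
step 2: Δp = +0.04146, p = 0.52221
step 3: Δp = +0.01140, p = 0.53361
step 4: Δp = +0.00314, p = 0.53674
step 5: Δp = +0.00086, p = 0.53760
step 6: Δp = +0.00024, p = 0.53784
step 7: Δp = +0.00007, p = 0.53791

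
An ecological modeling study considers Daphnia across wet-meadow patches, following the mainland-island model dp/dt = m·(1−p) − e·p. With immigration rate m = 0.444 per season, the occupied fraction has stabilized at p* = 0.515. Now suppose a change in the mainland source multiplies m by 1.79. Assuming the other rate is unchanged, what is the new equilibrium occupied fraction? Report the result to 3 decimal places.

0.655

Balance m(1−p*) = e·p* gives e = m(1−p*)/p* = 0.444×0.48500/0.51500 = 0.41814.
New p* = m/(m+e) = 0.79476/(0.79476+0.41814) = 0.65526.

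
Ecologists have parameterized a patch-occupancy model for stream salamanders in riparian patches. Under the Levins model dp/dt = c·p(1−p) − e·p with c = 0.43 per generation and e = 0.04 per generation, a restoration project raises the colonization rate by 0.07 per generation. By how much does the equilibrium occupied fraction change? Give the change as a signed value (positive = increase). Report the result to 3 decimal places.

0.013

Before: p* = 1 − 0.04/0.43 = 0.9070.
After the change, c = 0.5, e = 0.04, so p* = 1 − 0.04/0.5 = 0.9200.
Δp* = 0.9200 − 0.9070 = +0.0130.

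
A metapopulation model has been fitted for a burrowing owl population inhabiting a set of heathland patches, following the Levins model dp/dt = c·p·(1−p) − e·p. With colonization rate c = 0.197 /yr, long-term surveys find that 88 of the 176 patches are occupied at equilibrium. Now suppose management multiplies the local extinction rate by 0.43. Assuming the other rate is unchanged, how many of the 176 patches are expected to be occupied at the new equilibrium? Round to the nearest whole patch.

Observed p* = 88/176 = 0.50000.
Balance c(1−p*) = e gives e = 0.197×(1 − 0.50000) = 0.09850.
New p* = 1 − e/c = 1 − 0.04236/0.19700 = 0.78497.
Expected occupied = 176 × 0.78497 = 138.15 ≈ 138.

138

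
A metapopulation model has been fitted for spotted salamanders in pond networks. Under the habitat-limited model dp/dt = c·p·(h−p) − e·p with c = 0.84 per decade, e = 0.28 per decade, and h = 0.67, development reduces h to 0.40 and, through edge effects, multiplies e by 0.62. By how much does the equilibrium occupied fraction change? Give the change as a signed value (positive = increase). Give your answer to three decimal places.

-0.143

Before: p* = h − e/c = 0.67 − 0.28/0.84 = 0.67 − 0.3333 = 0.3367.
After: c = 0.84, e = 0.1736, h = 0.40; p* = 0.40 − 0.1736/0.84 = 0.1933.
Δp* = 0.1933 − 0.3367 = -0.1433.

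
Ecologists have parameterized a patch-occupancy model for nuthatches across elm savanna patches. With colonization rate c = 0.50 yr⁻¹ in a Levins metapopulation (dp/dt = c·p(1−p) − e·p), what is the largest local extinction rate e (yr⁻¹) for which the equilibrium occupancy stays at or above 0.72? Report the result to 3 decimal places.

1 − e/c ≥ 0.72 ⇒ e ≤ c(1 − 0.72) = 0.50 × 0.2800.
e_max = 0.1400.

0.140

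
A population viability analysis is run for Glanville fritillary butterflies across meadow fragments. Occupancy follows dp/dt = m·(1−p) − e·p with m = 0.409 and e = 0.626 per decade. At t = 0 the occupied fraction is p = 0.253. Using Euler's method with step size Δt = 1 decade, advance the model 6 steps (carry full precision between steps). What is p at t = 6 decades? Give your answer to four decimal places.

0.3952

Update rule: p ← p + [m·(1−p) − e·p]·Δt with Δt = 1.
p: 0.25300 → 0.40014  (Δp = +0.14714)
p: 0.40014 → 0.39499  (Δp = -0.00515)
p: 0.39499 → 0.39518  (Δp = +0.00018)
p: 0.39518 → 0.39517  (Δp = -0.00001)
p: 0.39517 → 0.39517  (Δp = +0.00000)
p: 0.39517 → 0.39517  (Δp = -0.00000)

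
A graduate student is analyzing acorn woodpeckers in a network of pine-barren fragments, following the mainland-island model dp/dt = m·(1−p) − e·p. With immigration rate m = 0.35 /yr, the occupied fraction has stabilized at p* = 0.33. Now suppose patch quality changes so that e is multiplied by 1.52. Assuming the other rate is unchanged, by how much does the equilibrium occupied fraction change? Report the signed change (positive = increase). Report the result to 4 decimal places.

Balance m(1−p*) = e·p* gives e = m(1−p*)/p* = 0.35×0.67000/0.33000 = 0.71061.
New p* = m/(m+e) = 0.35000/(0.35000+1.08013) = 0.24473.
Δp* = 0.24473 − 0.33000 = -0.08527.

-0.0853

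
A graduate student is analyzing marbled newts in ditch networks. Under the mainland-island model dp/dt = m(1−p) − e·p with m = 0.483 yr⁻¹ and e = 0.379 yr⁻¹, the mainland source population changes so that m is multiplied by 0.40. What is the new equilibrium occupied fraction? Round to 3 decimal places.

0.338

Before: p* = 0.483/(0.483+0.379) = 0.5603.
After: m = 0.1932, e = 0.379; p* = 0.1932/0.5722 = 0.3376.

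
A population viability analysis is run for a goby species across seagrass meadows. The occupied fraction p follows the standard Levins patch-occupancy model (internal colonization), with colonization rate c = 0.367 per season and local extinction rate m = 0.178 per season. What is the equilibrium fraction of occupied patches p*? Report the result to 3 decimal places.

At equilibrium, colonization balances extinction: c·p*·(1−p*) = m·p*.
So p* = 1 − m/c = 1 − 0.178/0.367 = 1 − 0.4850 = 0.5150.

0.515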